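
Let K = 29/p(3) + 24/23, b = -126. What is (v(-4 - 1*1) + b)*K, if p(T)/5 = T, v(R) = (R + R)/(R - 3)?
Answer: -512473/1380 ≈ -371.36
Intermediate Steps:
v(R) = 2*R/(-3 + R) (v(R) = (2*R)/(-3 + R) = 2*R/(-3 + R))
p(T) = 5*T
K = 1027/345 (K = 29/((5*3)) + 24/23 = 29/15 + 24*(1/23) = 29*(1/15) + 24/23 = 29/15 + 24/23 = 1027/345 ≈ 2.9768)
(v(-4 - 1*1) + b)*K = (2*(-4 - 1*1)/(-3 + (-4 - 1*1)) - 126)*(1027/345) = (2*(-4 - 1)/(-3 + (-4 - 1)) - 126)*(1027/345) = (2*(-5)/(-3 - 5) - 126)*(1027/345) = (2*(-5)/(-8) - 126)*(1027/345) = (2*(-5)*(-⅛) - 126)*(1027/345) = (5/4 - 126)*(1027/345) = -499/4*1027/345 = -512473/1380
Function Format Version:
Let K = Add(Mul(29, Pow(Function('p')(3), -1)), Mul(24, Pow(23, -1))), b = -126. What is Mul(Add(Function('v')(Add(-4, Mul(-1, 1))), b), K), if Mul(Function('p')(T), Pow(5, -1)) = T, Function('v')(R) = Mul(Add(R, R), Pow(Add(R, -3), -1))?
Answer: Rational(-512473, 1380) ≈ -371.36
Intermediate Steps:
Function('v')(R) = Mul(2, R, Pow(Add(-3, R), -1)) (Function('v')(R) = Mul(Mul(2, R), Pow(Add(-3, R), -1)) = Mul(2, R, Pow(Add(-3, R), -1)))
Function('p')(T) = Mul(5, T)
K = Rational(1027, 345) (K = Add(Mul(29, Pow(Mul(5, 3), -1)), Mul(24, Pow(23, -1))) = Add(Mul(29, Pow(15, -1)), Mul(24, Rational(1, 23))) = Add(Mul(29, Rational(1, 15)), Rational(24, 23)) = Add(Rational(29, 15), Rational(24, 23)) = Rational(1027, 345) ≈ 2.9768)
Mul(Add(Function('v')(Add(-4, Mul(-1, 1))), b), K) = Mul(Add(Mul(2, Add(-4, Mul(-1, 1)), Pow(Add(-3, Add(-4, Mul(-1, 1))), -1)), -126), Rational(1027, 345)) = Mul(Add(Mul(2, Add(-4, -1), Pow(Add(-3, Add(-4, -1)), -1)), -126), Rational(1027, 345)) = Mul(Add(Mul(2, -5, Pow(Add(-3, -5), -1)), -126), Rational(1027, 345)) = Mul(Add(Mul(2, -5, Pow(-8, -1)), -126), Rational(1027, 345)) = Mul(Add(Mul(2, -5, Rational(-1, 8)), -126), Rational(1027, 345)) = Mul(Add(Rational(5, 4), -126), Rational(1027, 345)) = Mul(Rational(-499, 4), Rational(1027, 345)) = Rational(-512473, 1380)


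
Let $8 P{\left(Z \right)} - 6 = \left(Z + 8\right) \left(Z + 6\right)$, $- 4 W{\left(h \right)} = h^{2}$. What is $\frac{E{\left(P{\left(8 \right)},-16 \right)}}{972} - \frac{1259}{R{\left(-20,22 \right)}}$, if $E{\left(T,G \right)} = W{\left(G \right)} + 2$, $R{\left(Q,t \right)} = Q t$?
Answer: $\frac{299117}{106920} \approx 2.7976$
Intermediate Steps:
$W{\left(h \right)} = - \frac{h^{2}}{4}$
$P{\left(Z \right)} = \frac{3}{4} + \frac{\left(6 + Z\right) \left(8 + Z\right)}{8}$ ($P{\left(Z \right)} = \frac{3}{4} + \frac{\left(Z + 8\right) \left(Z + 6\right)}{8} = \frac{3}{4} + \frac{\left(8 + Z\right) \left(6 + Z\right)}{8} = \frac{3}{4} + \frac{\left(6 + Z\right) \left(8 + Z\right)}{8}$)
$E{\left(T,G \right)} = 2 - \frac{G^{2}}{4}$ ($E{\left(T,G \right)} = - \frac{G^{2}}{4} + 2 = 2 - \frac{G^{2}}{4}$)
$\frac{E{\left(P{\left(8 \right)},-16 \right)}}{972} - \frac{1259}{R{\left(-20,22 \right)}} = \frac{2 - \frac{\left(-16\right)^{2}}{4}}{972} - \frac{1259}{\left(-20\right) 22} = \left(2 - 64\right) \frac{1}{972} - \frac{1259}{-440} = \left(2 - 64\right) \frac{1}{972} - - \frac{1259}{440} = \left(-62\right) \frac{1}{972} + \frac{1259}{440} = - \frac{31}{486} + \frac{1259}{440} = \frac{299117}{106920}$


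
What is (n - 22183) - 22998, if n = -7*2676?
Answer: -63913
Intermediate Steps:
n = -18732
(n - 22183) - 22998 = (-18732 - 22183) - 22998 = -40915 - 22998 = -63913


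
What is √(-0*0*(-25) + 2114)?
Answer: √2114 ≈ 45.978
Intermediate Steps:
√(-0*0*(-25) + 2114) = √(-0*(-25) + 2114) = √(-1*0 + 2114) = √(0 + 2114) = √2114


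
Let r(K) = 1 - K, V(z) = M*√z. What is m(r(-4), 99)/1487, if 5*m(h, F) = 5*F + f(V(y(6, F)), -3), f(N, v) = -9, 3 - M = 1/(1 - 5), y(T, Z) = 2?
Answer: 486/7435 ≈ 0.065367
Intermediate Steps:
M = 13/4 (M = 3 - 1/(1 - 5) = 3 - 1/(-4) = 3 - 1*(-¼) = 3 + ¼ = 13/4 ≈ 3.2500)
V(z) = 13*√z/4
m(h, F) = -9/5 + F (m(h, F) = (5*F - 9)/5 = (-9 + 5*F)/5 = -9/5 + F)
m(r(-4), 99)/1487 = (-9/5 + 99)/1487 = (486/5)*(1/1487) = 486/7435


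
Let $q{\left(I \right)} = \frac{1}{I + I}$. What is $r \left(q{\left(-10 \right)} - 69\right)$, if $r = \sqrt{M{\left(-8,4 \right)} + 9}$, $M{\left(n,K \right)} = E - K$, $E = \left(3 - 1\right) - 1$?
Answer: $- \frac{1381 \sqrt{6}}{20} \approx -169.14$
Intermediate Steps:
$E = 1$ ($E = 2 - 1 = 1$)
$q{\left(I \right)} = \frac{1}{2 I}$
$M{\left(n,K \right)} = 1 - K$
$r = \sqrt{6}$ ($r = \sqrt{\left(1 - 4\right) + 9} = \sqrt{-3 + 9} = \sqrt{6} \approx 2.4495$)
$r \left(q{\left(-10 \right)} - 69\right) = \sqrt{6} \left(\frac{1}{2 \left(-10\right)} - 69\right) = \sqrt{6} \left(\frac{1}{2} \left(- \frac{1}{10}\right) - 69\right) = \sqrt{6} \left(- \frac{1}{20} - 69\right) = \sqrt{6} \left(- \frac{1381}{20}\right) = - \frac{1381 \sqrt{6}}{20}$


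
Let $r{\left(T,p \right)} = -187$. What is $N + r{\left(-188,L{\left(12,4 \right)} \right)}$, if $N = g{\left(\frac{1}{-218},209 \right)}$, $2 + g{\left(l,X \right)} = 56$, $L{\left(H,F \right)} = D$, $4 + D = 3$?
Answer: $-133$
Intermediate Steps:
$D = -1$ ($D = -4 + 3 = -1$)
$L{\left(H,F \right)} = -1$
$g{\left(l,X \right)} = 54$ ($g{\left(l,X \right)} = -2 + 56 = 54$)
$N = 54$
$N + r{\left(-188,L{\left(12,4 \right)} \right)} = 54 - 187 = -133$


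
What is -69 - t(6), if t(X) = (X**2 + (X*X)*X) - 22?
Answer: -299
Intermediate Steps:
t(X) = -22 + X**2 + X**3 (t(X) = (X**2 + X**2*X) - 22 = (X**2 + X**3) - 22 = -22 + X**2 + X**3)
-69 - t(6) = -69 - (-22 + 6**2 + 6**3) = -69 - (-22 + 36 + 216) = -69 - 1*230 = -69 - 230 = -299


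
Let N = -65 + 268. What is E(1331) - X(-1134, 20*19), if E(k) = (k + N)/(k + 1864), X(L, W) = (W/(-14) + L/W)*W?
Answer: 256051648/22365 ≈ 11449.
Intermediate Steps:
N = 203
X(L, W) = W*(-W/14 + L/W) (X(L, W) = (W*(-1/14) + L/W)*W = (-W/14 + L/W)*W = W*(-W/14 + L/W))
E(k) = (203 + k)/(1864 + k) (E(k) = (k + 203)/(k + 1864) = (203 + k)/(1864 + k))
E(1331) - X(-1134, 20*19) = (203 + 1331)/(1864 + 1331) - (-1134 - (20*19)²/14) = 1534/3195 - (-1134 - 1/14*380²) = (1/3195)*1534 - (-1134 - 1/14*144400) = 1534/3195 - (-1134 - 72200/7) = 1534/3195 - 1*(-80138/7) = 1534/3195 + 80138/7 = 256051648/22365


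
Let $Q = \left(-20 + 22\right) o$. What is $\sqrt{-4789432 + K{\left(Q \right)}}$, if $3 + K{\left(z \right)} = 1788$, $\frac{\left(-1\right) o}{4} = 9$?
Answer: $i \sqrt{4787647} \approx 2188.1 i$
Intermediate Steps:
$o = -36$ ($o = \left(-4\right) 9 = -36$)
$Q = -72$ ($Q = \left(-20 + 22\right) \left(-36\right) = 2 \left(-36\right) = -72$)
$K{\left(z \right)} = 1785$ ($K{\left(z \right)} = -3 + 1788 = 1785$)
$\sqrt{-4789432 + K{\left(Q \right)}} = \sqrt{-4789432 + 1785} = \sqrt{-4787647} = i \sqrt{4787647}$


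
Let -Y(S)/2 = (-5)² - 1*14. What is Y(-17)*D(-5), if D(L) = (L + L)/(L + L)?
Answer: -22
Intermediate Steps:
D(L) = 1 (D(L) = (2*L)/((2*L)) = (2*L)*(1/(2*L)) = 1)
Y(S) = -22 (Y(S) = -2*((-5)² - 1*14) = -2*(25 - 14) = -2*11 = -22)
Y(-17)*D(-5) = -22*1 = -22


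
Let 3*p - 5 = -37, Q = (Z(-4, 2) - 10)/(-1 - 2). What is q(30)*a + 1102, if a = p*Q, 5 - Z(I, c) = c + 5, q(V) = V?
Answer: -178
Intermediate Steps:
Z(I, c) = -c (Z(I, c) = 5 - (c + 5) = 5 - (5 + c) = 5 + (-5 - c) = -c)
Q = 4 (Q = (-1*2 - 10)/(-1 - 2) = (-2 - 10)/(-3) = -12*(-⅓) = 4)
p = -32/3 (p = 5/3 + (⅓)*(-37) = 5/3 - 37/3 = -32/3 ≈ -10.667)
a = -128/3 (a = -32/3*4 = -128/3 ≈ -42.667)
q(30)*a + 1102 = 30*(-128/3) + 1102 = -1280 + 1102 = -178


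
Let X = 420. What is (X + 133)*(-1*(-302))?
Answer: 167006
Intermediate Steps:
(X + 133)*(-1*(-302)) = (420 + 133)*(-1*(-302)) = 553*302 = 167006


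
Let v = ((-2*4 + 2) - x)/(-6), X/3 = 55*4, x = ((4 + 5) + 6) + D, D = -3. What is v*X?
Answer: 1980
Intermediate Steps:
x = 12 (x = ((4 + 5) + 6) - 3 = (9 + 6) - 3 = 15 - 3 = 12)
X = 660 (X = 3*(55*4) = 3*220 = 660)
v = 3 (v = ((-2*4 + 2) - 1*12)/(-6) = ((-8 + 2) - 12)*(-⅙) = (-6 - 12)*(-⅙) = -18*(-⅙) = 3)
v*X = 3*660 = 1980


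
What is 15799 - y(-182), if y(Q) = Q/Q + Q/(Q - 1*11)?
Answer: 3048832/193 ≈ 15797.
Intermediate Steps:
y(Q) = 1 + Q/(-11 + Q) (y(Q) = 1 + Q/(Q - 11) = 1 + Q/(-11 + Q))
15799 - y(-182) = 15799 - (-11 + 2*(-182))/(-11 - 182) = 15799 - (-11 - 364)/(-193) = 15799 - (-1)*(-375)/193 = 15799 - 1*375/193 = 15799 - 375/193 = 3048832/193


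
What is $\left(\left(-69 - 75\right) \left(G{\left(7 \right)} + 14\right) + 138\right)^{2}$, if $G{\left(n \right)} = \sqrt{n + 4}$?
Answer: $3754980 + 540864 \sqrt{11} \approx 5.5488 \cdot 10^{6}$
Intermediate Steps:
$G{\left(n \right)} = \sqrt{4 + n}$
$\left(\left(-69 - 75\right) \left(G{\left(7 \right)} + 14\right) + 138\right)^{2} = \left(\left(-69 - 75\right) \left(\sqrt{4 + 7} + 14\right) + 138\right)^{2} = \left(- 144 \left(\sqrt{11} + 14\right) + 138\right)^{2} = \left(- 144 \left(14 + \sqrt{11}\right) + 138\right)^{2} = \left(\left(-2016 - 144 \sqrt{11}\right) + 138\right)^{2} = \left(-1878 - 144 \sqrt{11}\right)^{2}$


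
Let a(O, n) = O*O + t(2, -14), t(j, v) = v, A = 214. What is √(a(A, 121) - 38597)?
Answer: √7185 ≈ 84.764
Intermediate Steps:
a(O, n) = -14 + O² (a(O, n) = O*O - 14 = O² - 14 = -14 + O²)
√(a(A, 121) - 38597) = √((-14 + 214²) - 38597) = √((-14 + 45796) - 38597) = √(45782 - 38597) = √7185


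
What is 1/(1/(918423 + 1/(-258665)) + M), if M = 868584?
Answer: 237563885294/206344189744462361 ≈ 1.1513e-6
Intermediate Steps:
1/(1/(918423 + 1/(-258665)) + M) = 1/(1/(918423 + 1/(-258665)) + 868584) = 1/(1/(918423 - 1/258665) + 868584) = 1/(1/(237563885294/258665) + 868584) = 1/(258665/237563885294 + 868584) = 1/(206344189744462361/237563885294) = 237563885294/206344189744462361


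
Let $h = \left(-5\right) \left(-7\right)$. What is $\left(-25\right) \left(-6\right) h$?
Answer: $5250$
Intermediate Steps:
$h = 35$
$\left(-25\right) \left(-6\right) h = \left(-25\right) \left(-6\right) 35 = 150 \cdot 35 = 5250$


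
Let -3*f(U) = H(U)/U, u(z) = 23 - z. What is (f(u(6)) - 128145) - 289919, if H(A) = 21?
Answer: -7107095/17 ≈ -4.1806e+5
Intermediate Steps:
f(U) = -7/U
(f(u(6)) - 128145) - 289919 = (-7/(23 - 1*6) - 128145) - 289919 = (-7/(23 - 6) - 128145) - 289919 = (-7/17 - 128145) - 289919 = -2178472/17 - 289919 = -7107095/17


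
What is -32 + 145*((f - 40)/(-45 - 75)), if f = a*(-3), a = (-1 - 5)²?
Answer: 881/6 ≈ 146.83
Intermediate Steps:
a = 36 (a = (-6)² = 36)
f = -108 (f = 36*(-3) = -108)
-32 + 145*((f - 40)/(-45 - 75)) = -32 + 145*((-108 - 40)/(-45 - 75)) = -32 + 145*(-148/(-120)) = -32 + 145*(-148*(-1/120)) = -32 + 145*(37/30) = -32 + 1073/6 = 881/6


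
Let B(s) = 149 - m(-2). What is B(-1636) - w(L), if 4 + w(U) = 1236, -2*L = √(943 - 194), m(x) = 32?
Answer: -1115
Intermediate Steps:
L = -√749/2 (L = -√(943 - 194)/2 = -√749/2 ≈ -13.684)
w(U) = 1232 (w(U) = -4 + 1236 = 1232)
B(s) = 117 (B(s) = 149 - 1*32 = 149 - 32 = 117)
B(-1636) - w(L) = 117 - 1*1232 = 117 - 1232 = -1115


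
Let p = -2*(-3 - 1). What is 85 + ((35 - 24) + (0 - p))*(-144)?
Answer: -347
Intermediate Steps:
p = 8 (p = -2*(-4) = 8)
85 + ((35 - 24) + (0 - p))*(-144) = 85 + ((35 - 24) + (0 - 1*8))*(-144) = 85 + (11 + (0 - 8))*(-144) = 85 + (11 - 8)*(-144) = 85 + 3*(-144) = 85 - 432 = -347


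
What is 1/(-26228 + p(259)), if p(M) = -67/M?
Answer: -259/6793119 ≈ -3.8127e-5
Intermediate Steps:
1/(-26228 + p(259)) = 1/(-26228 - 67/259) = 1/(-6793119/259) = -259/6793119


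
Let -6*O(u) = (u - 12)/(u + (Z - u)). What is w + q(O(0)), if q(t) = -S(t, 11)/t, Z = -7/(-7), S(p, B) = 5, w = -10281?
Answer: -20567/2 ≈ -10284.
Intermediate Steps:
Z = 1 (Z = -7*(-⅐) = 1)
O(u) = 2 - u/6 (O(u) = -(u - 12)/(6*(u + (1 - u))) = -(-12 + u)/(6*1) = -(-12 + u)/6 = 2 - u/6)
q(t) = -5/t
w + q(O(0)) = -10281 - 5/(2 - ⅙*0) = -10281 - 5/(2 + 0) = -10281 - 5/2 = -20567/2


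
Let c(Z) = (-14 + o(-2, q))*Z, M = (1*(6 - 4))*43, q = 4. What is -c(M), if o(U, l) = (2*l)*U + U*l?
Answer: 3268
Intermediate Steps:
o(U, l) = 3*U*l (o(U, l) = 2*U*l + U*l = 3*U*l)
M = 86 (M = (1*2)*43 = 2*43 = 86)
c(Z) = -38*Z (c(Z) = (-14 + 3*(-2)*4)*Z = (-14 - 24)*Z = -38*Z)
-c(M) = -(-38)*86 = -1*(-3268) = 3268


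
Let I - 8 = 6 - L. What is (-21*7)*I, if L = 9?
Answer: -735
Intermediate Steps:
I = 5 (I = 8 + (6 - 1*9) = 8 + (6 - 9) = 8 - 3 = 5)
(-21*7)*I = -21*7*5 = -147*5 = -735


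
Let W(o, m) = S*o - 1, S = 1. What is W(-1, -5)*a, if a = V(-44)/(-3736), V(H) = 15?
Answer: 15/1868 ≈ 0.0080300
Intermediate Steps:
W(o, m) = -1 + o (W(o, m) = 1*o - 1 = o - 1 = -1 + o)
a = -15/3736 (a = 15/(-3736) = 15*(-1/3736) = -15/3736 ≈ -0.0040150)
W(-1, -5)*a = (-1 - 1)*(-15/3736) = -2*(-15/3736) = 15/1868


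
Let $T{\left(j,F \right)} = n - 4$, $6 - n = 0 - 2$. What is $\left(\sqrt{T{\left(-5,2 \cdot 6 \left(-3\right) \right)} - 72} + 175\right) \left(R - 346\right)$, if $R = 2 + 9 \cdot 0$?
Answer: $-60200 - 688 i \sqrt{17} \approx -60200.0 - 2836.7 i$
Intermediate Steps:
$n = 8$ ($n = 6 - \left(0 - 2\right) = 6 - -2 = 6 + 2 = 8$)
$T{\left(j,F \right)} = 4$ ($T{\left(j,F \right)} = 8 - 4 = 4$)
$R = 2$ ($R = 2 + 0 = 2$)
$\left(\sqrt{T{\left(-5,2 \cdot 6 \left(-3\right) \right)} - 72} + 175\right) \left(R - 346\right) = \left(\sqrt{4 - 72} + 175\right) \left(2 - 346\right) = \left(\sqrt{-68} + 175\right) \left(-344\right) = \left(2 i \sqrt{17} + 175\right) \left(-344\right) = \left(175 + 2 i \sqrt{17}\right) \left(-344\right) = -60200 - 688 i \sqrt{17}$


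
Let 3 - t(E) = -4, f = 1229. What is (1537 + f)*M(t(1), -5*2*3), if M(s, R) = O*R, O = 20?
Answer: -1659600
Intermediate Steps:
t(E) = 7 (t(E) = 3 - 1*(-4) = 3 + 4 = 7)
M(s, R) = 20*R
(1537 + f)*M(t(1), -5*2*3) = (1537 + 1229)*(20*(-5*2*3)) = 2766*(20*(-10*3)) = 2766*(20*(-30)) = 2766*(-600) = -1659600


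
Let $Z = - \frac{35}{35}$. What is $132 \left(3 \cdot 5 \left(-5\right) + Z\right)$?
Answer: $-10032$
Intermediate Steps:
$Z = -1$ ($Z = \left(-35\right) \frac{1}{35} = -1$)
$132 \left(3 \cdot 5 \left(-5\right) + Z\right) = 132 \left(3 \cdot 5 \left(-5\right) - 1\right) = 132 \left(15 \left(-5\right) - 1\right) = 132 \left(-75 - 1\right) = 132 \left(-76\right) = -10032$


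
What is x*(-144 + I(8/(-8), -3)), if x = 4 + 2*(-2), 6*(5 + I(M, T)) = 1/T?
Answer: 0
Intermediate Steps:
I(M, T) = -5 + 1/(6*T)
x = 0 (x = 4 - 4 = 0)
x*(-144 + I(8/(-8), -3)) = 0*(-144 + (-5 + (⅙)/(-3))) = 0*(-144 + (-5 + (⅙)*(-⅓))) = 0*(-144 + (-5 - 1/18)) = 0*(-144 - 91/18) = 0*(-2683/18) = 0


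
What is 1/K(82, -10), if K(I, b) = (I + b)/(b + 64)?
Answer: 3/4 ≈ 0.75000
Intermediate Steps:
K(I, b) = (I + b)/(64 + b)
1/K(82, -10) = 1/((82 - 10)/(64 - 10)) = 1/(72/54) = 1/((1/54)*72) = 1/(4/3) = 3/4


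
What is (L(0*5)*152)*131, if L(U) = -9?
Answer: -179208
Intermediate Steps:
(L(0*5)*152)*131 = -9*152*131 = -1368*131 = -179208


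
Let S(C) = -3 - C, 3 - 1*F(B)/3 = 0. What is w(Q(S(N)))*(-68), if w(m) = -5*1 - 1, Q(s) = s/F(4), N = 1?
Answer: 408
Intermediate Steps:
F(B) = 9 (F(B) = 9 - 3*0 = 9 + 0 = 9)
Q(s) = s/9
w(m) = -6 (w(m) = -5 - 1 = -6)
w(Q(S(N)))*(-68) = -6*(-68) = 408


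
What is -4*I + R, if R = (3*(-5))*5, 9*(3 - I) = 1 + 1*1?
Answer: -775/9 ≈ -86.111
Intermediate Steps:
I = 25/9 (I = 3 - (1 + 1*1)/9 = 3 - (1 + 1)/9 = 3 - ⅑*2 = 3 - 2/9 = 25/9 ≈ 2.7778)
R = -75 (R = -15*5 = -75)
-4*I + R = -4*25/9 - 75 = -100/9 - 75 = -775/9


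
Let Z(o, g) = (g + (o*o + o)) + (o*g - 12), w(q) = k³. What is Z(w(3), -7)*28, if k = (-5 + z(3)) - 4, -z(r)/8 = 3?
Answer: 36167140016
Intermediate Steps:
z(r) = -24 (z(r) = -8*3 = -24)
k = -33 (k = (-5 - 24) - 4 = -29 - 4 = -33)
w(q) = -35937 (w(q) = (-33)³ = -35937)
Z(o, g) = -12 + g + o + o² + g*o (Z(o, g) = (g + (o² + o)) + (g*o - 12) = (g + (o + o²)) + (-12 + g*o) = (g + o + o²) + (-12 + g*o) = -12 + g + o + o² + g*o)
Z(w(3), -7)*28 = (-12 - 7 - 35937 + (-35937)² - 7*(-35937))*28 = (-12 - 7 - 35937 + 1291467969 + 251559)*28 = 1291683572*28 = 36167140016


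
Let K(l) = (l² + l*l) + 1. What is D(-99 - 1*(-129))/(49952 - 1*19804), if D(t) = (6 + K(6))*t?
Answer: 1185/15074 ≈ 0.078612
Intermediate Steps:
K(l) = 1 + 2*l² (K(l) = (l² + l²) + 1 = 2*l² + 1 = 1 + 2*l²)
D(t) = 79*t (D(t) = (6 + (1 + 2*6²))*t = (6 + (1 + 2*36))*t = (6 + (1 + 72))*t = (6 + 73)*t = 79*t)
D(-99 - 1*(-129))/(49952 - 1*19804) = (79*(-99 - 1*(-129)))/(49952 - 1*19804) = (79*(-99 + 129))/(49952 - 19804) = (79*30)/30148 = 2370*(1/30148) = 1185/15074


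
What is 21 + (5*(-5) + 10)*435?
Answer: -6504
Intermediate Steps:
21 + (5*(-5) + 10)*435 = 21 + (-25 + 10)*435 = 21 - 15*435 = 21 - 6525 = -6504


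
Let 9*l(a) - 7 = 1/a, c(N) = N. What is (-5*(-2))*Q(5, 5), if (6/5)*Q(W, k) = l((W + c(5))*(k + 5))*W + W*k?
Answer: 26005/108 ≈ 240.79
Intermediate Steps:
l(a) = 7/9 + 1/(9*a)
Q(W, k) = 5*W*k/6 + 5*W*(1 + 7*(5 + W)*(5 + k))/(54*(5 + W)*(5 + k)) (Q(W, k) = 5*(((1 + 7*((W + 5)*(k + 5)))/(9*(((W + 5)*(k + 5)))))*W + W*k)/6 = 5*(((1 + 7*((5 + W)*(5 + k)))/(9*(((5 + W)*(5 + k)))))*W + W*k)/6 = 5*(((1/((5 + W)*(5 + k)))*(1 + 7*(5 + W)*(5 + k))/9)*W + W*k)/6 = 5*(((1 + 7*(5 + W)*(5 + k))/(9*(5 + W)*(5 + k)))*W + W*k)/6 = 5*(W*(1 + 7*(5 + W)*(5 + k))/(9*(5 + W)*(5 + k)) + W*k)/6 = 5*(W*k + W*(1 + 7*(5 + W)*(5 + k))/(9*(5 + W)*(5 + k)))/6 = 5*W*k/6 + 5*W*(1 + 7*(5 + W)*(5 + k))/(54*(5 + W)*(5 + k)))
(-5*(-2))*Q(5, 5) = (-5*(-2))*((5/54)*5*(176 + 35*5 + 45*5² + 260*5 + 9*5*5² + 52*5*5)/(25 + 5*5 + 5*5 + 5*5)) = 10*((5/54)*5*(176 + 175 + 45*25 + 1300 + 9*5*25 + 1300)/(25 + 25 + 25 + 25)) = 10*((5/54)*5*(176 + 175 + 1125 + 1300 + 1125 + 1300)/100) = 10*((5/54)*5*(1/100)*5201) = 10*(5201/216) = 26005/108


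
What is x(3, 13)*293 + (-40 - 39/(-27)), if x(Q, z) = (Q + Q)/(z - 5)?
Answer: 6523/36 ≈ 181.19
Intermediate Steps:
x(Q, z) = 2*Q/(-5 + z) (x(Q, z) = (2*Q)/(-5 + z) = 2*Q/(-5 + z))
x(3, 13)*293 + (-40 - 39/(-27)) = (2*3/(-5 + 13))*293 + (-40 - 39/(-27)) = (2*3/8)*293 + (-40 - 39*(-1)/27) = (2*3*(⅛))*293 + (-40 - 1*(-13/9)) = (¾)*293 + (-40 + 13/9) = 879/4 - 347/9 = 6523/36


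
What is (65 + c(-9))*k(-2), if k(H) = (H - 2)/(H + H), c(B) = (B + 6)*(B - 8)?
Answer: 116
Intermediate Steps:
c(B) = (-8 + B)*(6 + B) (c(B) = (6 + B)*(-8 + B) = (-8 + B)*(6 + B))
k(H) = (-2 + H)/(2*H) (k(H) = (-2 + H)/((2*H)) = (-2 + H)*(1/(2*H)) = (-2 + H)/(2*H))
(65 + c(-9))*k(-2) = (65 + (-48 + (-9)**2 - 2*(-9)))*((1/2)*(-2 - 2)/(-2)) = (65 + (-48 + 81 + 18))*((1/2)*(-1/2)*(-4)) = (65 + 51)*1 = 116*1 = 116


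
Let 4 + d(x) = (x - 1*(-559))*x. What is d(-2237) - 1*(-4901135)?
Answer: 8654817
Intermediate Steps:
d(x) = -4 + x*(559 + x) (d(x) = -4 + (x - 1*(-559))*x = -4 + (x + 559)*x = -4 + (559 + x)*x = -4 + x*(559 + x))
d(-2237) - 1*(-4901135) = (-4 + (-2237)² + 559*(-2237)) - 1*(-4901135) = (-4 + 5004169 - 1250483) + 4901135 = 3753682 + 4901135 = 8654817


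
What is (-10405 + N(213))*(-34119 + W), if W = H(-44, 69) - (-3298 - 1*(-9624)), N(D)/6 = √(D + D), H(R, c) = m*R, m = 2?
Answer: 421745865 - 243198*√426 ≈ 4.1673e+8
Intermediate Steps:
H(R, c) = 2*R
N(D) = 6*√2*√D (N(D) = 6*√(D + D) = 6*√(2*D) = 6*(√2*√D) = 6*√2*√D)
W = -6414 (W = 2*(-44) - (-3298 - 1*(-9624)) = -88 - (-3298 + 9624) = -88 - 1*6326 = -88 - 6326 = -6414)
(-10405 + N(213))*(-34119 + W) = (-10405 + 6*√2*√213)*(-34119 - 6414) = (-10405 + 6*√426)*(-40533) = 421745865 - 243198*√426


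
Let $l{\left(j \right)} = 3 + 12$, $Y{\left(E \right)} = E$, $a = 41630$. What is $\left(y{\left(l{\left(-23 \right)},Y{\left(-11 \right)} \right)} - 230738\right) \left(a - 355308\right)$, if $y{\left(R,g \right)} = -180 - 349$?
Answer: $72543370026$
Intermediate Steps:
$l{\left(j \right)} = 15$
$y{\left(R,g \right)} = -529$ ($y{\left(R,g \right)} = -180 - 349 = -529$)
$\left(y{\left(l{\left(-23 \right)},Y{\left(-11 \right)} \right)} - 230738\right) \left(a - 355308\right) = \left(-529 - 230738\right) \left(41630 - 355308\right) = \left(-231267\right) \left(-313678\right) = 72543370026$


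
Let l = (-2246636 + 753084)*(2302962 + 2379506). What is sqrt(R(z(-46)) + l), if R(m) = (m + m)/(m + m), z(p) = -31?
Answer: I*sqrt(6993509446335) ≈ 2.6445e+6*I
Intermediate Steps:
R(m) = 1 (R(m) = (2*m)/((2*m)) = (2*m)*(1/(2*m)) = 1)
l = -6993509446336 (l = -1493552*4682468 = -6993509446336)
sqrt(R(z(-46)) + l) = sqrt(1 - 6993509446336) = sqrt(-6993509446335) = I*sqrt(6993509446335)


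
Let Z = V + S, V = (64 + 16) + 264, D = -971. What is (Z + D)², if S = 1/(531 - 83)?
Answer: 78902001025/200704 ≈ 3.9313e+5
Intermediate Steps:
S = 1/448 ≈ 0.0022321
V = 344 (V = 80 + 264 = 344)
Z = 154113/448 (Z = 344 + 1/448 = 154113/448 ≈ 344.00)
(Z + D)² = (154113/448 - 971)² = (-280895/448)² = 78902001025/200704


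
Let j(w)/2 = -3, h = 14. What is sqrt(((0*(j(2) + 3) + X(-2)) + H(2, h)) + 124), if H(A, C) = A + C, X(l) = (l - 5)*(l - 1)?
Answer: sqrt(161) ≈ 12.689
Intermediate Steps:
j(w) = -6 (j(w) = 2*(-3) = -6)
X(l) = (-1 + l)*(-5 + l) (X(l) = (-5 + l)*(-1 + l) = (-1 + l)*(-5 + l))
sqrt(((0*(j(2) + 3) + X(-2)) + H(2, h)) + 124) = sqrt(((0*(-6 + 3) + (5 + (-2)**2 - 6*(-2))) + (2 + 14)) + 124) = sqrt(((0*(-3) + (5 + 4 + 12)) + 16) + 124) = sqrt(((0 + 21) + 16) + 124) = sqrt((21 + 16) + 124) = sqrt(37 + 124) = sqrt(161)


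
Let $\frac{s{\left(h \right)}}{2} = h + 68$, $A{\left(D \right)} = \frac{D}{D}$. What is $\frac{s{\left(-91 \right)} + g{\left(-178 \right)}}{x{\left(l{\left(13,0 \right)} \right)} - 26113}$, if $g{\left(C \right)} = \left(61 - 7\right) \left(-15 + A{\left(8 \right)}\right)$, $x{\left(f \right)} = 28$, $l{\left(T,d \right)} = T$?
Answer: $\frac{802}{26085} \approx 0.030746$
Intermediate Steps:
$A{\left(D \right)} = 1$
$s{\left(h \right)} = 136 + 2 h$ ($s{\left(h \right)} = 2 \left(h + 68\right) = 2 \left(68 + h\right) = 136 + 2 h$)
$g{\left(C \right)} = -756$ ($g{\left(C \right)} = \left(61 - 7\right) \left(-15 + 1\right) = 54 \left(-14\right) = -756$)
$\frac{s{\left(-91 \right)} + g{\left(-178 \right)}}{x{\left(l{\left(13,0 \right)} \right)} - 26113} = \frac{\left(136 + 2 \left(-91\right)\right) - 756}{28 - 26113} = \frac{\left(136 - 182\right) - 756}{-26085} = \left(-46 - 756\right) \left(- \frac{1}{26085}\right) = \left(-802\right) \left(- \frac{1}{26085}\right) = \frac{802}{26085}$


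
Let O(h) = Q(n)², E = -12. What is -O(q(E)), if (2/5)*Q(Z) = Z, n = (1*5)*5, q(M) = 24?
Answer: -15625/4 ≈ -3906.3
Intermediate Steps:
n = 25 (n = 5*5 = 25)
Q(Z) = 5*Z/2
O(h) = 15625/4 (O(h) = ((5/2)*25)² = (125/2)² = 15625/4)
-O(q(E)) = -1*15625/4 = -15625/4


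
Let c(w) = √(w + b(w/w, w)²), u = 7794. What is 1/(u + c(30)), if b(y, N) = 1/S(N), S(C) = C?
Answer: 7014600/54671765399 - 30*√27001/54671765399 ≈ 0.00012821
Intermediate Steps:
b(y, N) = 1/N
c(w) = √(w + w⁻²) (c(w) = √(w + (1/w)²) = √(w + w⁻²))
1/(u + c(30)) = 1/(7794 + √(30 + 30⁻²)) = 1/(7794 + √(30 + 1/900)) = 1/(7794 + √(27001/900)) = 1/(7794 + √27001/30)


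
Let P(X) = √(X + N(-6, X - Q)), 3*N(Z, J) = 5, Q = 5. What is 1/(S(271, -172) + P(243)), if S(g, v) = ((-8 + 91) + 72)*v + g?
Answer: -79167/2089137229 - √2202/2089137229 ≈ -3.7917e-5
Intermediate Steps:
S(g, v) = g + 155*v (S(g, v) = (83 + 72)*v + g = 155*v + g = g + 155*v)
N(Z, J) = 5/3 (N(Z, J) = (⅓)*5 = 5/3)
P(X) = √(5/3 + X) (P(X) = √(X + 5/3) = √(5/3 + X))
1/(S(271, -172) + P(243)) = 1/((271 + 155*(-172)) + √(15 + 9*243)/3) = 1/((271 - 26660) + √(15 + 2187)/3) = 1/(-26389 + √2202/3)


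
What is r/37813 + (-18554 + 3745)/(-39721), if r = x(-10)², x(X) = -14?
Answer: 567758033/1501970173 ≈ 0.37801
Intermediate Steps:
r = 196 (r = (-14)² = 196)
r/37813 + (-18554 + 3745)/(-39721) = 196/37813 + (-18554 + 3745)/(-39721) = 196*(1/37813) - 14809*(-1/39721) = 196/37813 + 14809/39721 = 567758033/1501970173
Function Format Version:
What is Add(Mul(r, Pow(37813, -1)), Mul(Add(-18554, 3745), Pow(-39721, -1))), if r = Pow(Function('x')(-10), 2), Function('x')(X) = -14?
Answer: Rational(567758033, 1501970173) ≈ 0.37801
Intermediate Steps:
r = 196 (r = Pow(-14, 2) = 196)
Add(Mul(r, Pow(37813, -1)), Mul(Add(-18554, 3745), Pow(-39721, -1))) = Add(Mul(196, Pow(37813, -1)), Mul(Add(-18554, 3745), Pow(-39721, -1))) = Add(Mul(196, Rational(1, 37813)), Mul(-14809, Rational(-1, 39721))) = Add(Rational(196, 37813), Rational(14809, 39721)) = Rational(567758033, 1501970173)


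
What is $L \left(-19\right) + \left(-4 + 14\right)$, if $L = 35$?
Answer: $-655$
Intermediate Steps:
$L \left(-19\right) + \left(-4 + 14\right) = 35 \left(-19\right) + \left(-4 + 14\right) = -665 + 10 = -655$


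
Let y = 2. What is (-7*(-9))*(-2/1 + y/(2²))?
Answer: -189/2 ≈ -94.500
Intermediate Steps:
(-7*(-9))*(-2/1 + y/(2²)) = (-7*(-9))*(-2/1 + 2/(2²)) = 63*(-2*1 + 2/4) = 63*(-2 + 2*(¼)) = 63*(-2 + ½) = 63*(-3/2) = -189/2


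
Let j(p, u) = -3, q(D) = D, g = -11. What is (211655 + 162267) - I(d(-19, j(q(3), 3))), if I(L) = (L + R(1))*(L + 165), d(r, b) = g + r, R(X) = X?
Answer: 377837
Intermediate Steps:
d(r, b) = -11 + r
I(L) = (1 + L)*(165 + L) (I(L) = (L + 1)*(L + 165) = (1 + L)*(165 + L))
(211655 + 162267) - I(d(-19, j(q(3), 3))) = (211655 + 162267) - (165 + (-11 - 19)² + 166*(-11 - 19)) = 373922 - (165 + (-30)² + 166*(-30)) = 373922 - (165 + 900 - 4980) = 373922 - 1*(-3915) = 373922 + 3915 = 377837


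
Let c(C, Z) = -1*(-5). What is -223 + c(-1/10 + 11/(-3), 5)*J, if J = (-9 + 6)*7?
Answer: -328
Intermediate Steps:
J = -21 (J = -3*7 = -21)
c(C, Z) = 5
-223 + c(-1/10 + 11/(-3), 5)*J = -223 + 5*(-21) = -223 - 105 = -328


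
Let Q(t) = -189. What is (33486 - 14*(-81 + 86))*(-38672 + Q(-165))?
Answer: -1298579176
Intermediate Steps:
(33486 - 14*(-81 + 86))*(-38672 + Q(-165)) = (33486 - 14*(-81 + 86))*(-38672 - 189) = (33486 - 14*5)*(-38861) = (33486 - 70)*(-38861) = 33416*(-38861) = -1298579176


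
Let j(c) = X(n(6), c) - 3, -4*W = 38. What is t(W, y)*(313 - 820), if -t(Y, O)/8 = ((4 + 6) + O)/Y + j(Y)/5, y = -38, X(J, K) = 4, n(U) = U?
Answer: 1212744/95 ≈ 12766.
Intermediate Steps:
W = -19/2 (W = -1/4*38 = -19/2 ≈ -9.5000)
j(c) = 1 (j(c) = 4 - 3 = 1)
t(Y, O) = -8/5 - 8*(10 + O)/Y (t(Y, O) = -8*(((4 + 6) + O)/Y + 1/5) = -8*((10 + O)/Y + 1*(1/5)) = -8*((10 + O)/Y + 1/5) = -8*(1/5 + (10 + O)/Y) = -8/5 - 8*(10 + O)/Y)
t(W, y)*(313 - 820) = (8*(-50 - 1*(-19/2) - 5*(-38))/(5*(-19/2)))*(313 - 820) = ((8/5)*(-2/19)*(-50 + 19/2 + 190))*(-507) = ((8/5)*(-2/19)*(299/2))*(-507) = -2392/95*(-507) = 1212744/95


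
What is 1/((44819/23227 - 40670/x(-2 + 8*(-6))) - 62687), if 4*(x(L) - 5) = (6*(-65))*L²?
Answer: -1132293023/70977678922952 ≈ -1.5953e-5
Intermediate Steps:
x(L) = 5 - 195*L²/2 (x(L) = 5 + ((6*(-65))*L²)/4 = 5 + (-390*L²)/4 = 5 - 195*L²/2)
1/((44819/23227 - 40670/x(-2 + 8*(-6))) - 62687) = 1/((44819/23227 - 40670/(5 - 195*(-2 + 8*(-6))²/2)) - 62687) = 1/((44819*(1/23227) - 40670/(5 - 195*(-2 - 48)²/2)) - 62687) = 1/((44819/23227 - 40670/(5 - 195/2*(-50)²)) - 62687) = 1/((44819/23227 - 40670/(5 - 195/2*2500)) - 62687) = 1/((44819/23227 - 40670/(5 - 243750)) - 62687) = 1/((44819/23227 - 40670/(-243745)) - 62687) = 1/((44819/23227 - 40670*(-1/243745)) - 62687) = 1/((44819/23227 + 8134/48749) - 62687) = 1/(2373809849/1132293023 - 62687) = 1/(-70977678922952/1132293023) = -1132293023/70977678922952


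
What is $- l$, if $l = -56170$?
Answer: $56170$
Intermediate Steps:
$- l = \left(-1\right) \left(-56170\right) = 56170$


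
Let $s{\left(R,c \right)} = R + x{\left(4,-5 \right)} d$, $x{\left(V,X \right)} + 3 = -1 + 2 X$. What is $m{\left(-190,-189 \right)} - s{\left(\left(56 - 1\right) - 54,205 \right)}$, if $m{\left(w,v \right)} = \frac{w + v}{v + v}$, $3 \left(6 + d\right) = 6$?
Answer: $- \frac{21167}{378} \approx -55.997$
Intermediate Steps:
$d = -4$ ($d = -6 + \frac{1}{3} \cdot 6 = -6 + 2 = -4$)
$m{\left(w,v \right)} = \frac{v + w}{2 v}$
$x{\left(V,X \right)} = -4 + 2 X$ ($x{\left(V,X \right)} = -3 + \left(-1 + 2 X\right) = -4 + 2 X$)
$s{\left(R,c \right)} = 56 + R$ ($s{\left(R,c \right)} = R + \left(-4 + 2 \left(-5\right)\right) \left(-4\right) = R + \left(-4 - 10\right) \left(-4\right) = R - -56 = R + 56 = 56 + R$)
$m{\left(-190,-189 \right)} - s{\left(\left(56 - 1\right) - 54,205 \right)} = \frac{-189 - 190}{2 \left(-189\right)} - \left(56 + \left(\left(56 - 1\right) - 54\right)\right) = \frac{1}{2} \left(- \frac{1}{189}\right) \left(-379\right) - \left(56 + \left(55 - 54\right)\right) = \frac{379}{378} - \left(56 + 1\right) = \frac{379}{378} - 57 = - \frac{21167}{378}$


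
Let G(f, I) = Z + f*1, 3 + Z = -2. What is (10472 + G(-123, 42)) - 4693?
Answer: 5651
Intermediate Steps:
Z = -5 (Z = -3 - 2 = -5)
G(f, I) = -5 + f (G(f, I) = -5 + f*1 = -5 + f)
(10472 + G(-123, 42)) - 4693 = (10472 + (-5 - 123)) - 4693 = (10472 - 128) - 4693 = 10344 - 4693 = 5651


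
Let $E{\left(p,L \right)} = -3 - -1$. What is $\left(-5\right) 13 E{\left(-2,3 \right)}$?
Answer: $130$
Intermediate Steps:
$E{\left(p,L \right)} = -2$ ($E{\left(p,L \right)} = -3 + 1 = -2$)
$\left(-5\right) 13 E{\left(-2,3 \right)} = \left(-5\right) 13 \left(-2\right) = \left(-65\right) \left(-2\right) = 130$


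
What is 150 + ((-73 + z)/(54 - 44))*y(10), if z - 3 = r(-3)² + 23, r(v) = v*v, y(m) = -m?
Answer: 116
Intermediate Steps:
r(v) = v²
z = 107 (z = 3 + (((-3)²)² + 23) = 3 + (9² + 23) = 3 + (81 + 23) = 3 + 104 = 107)
150 + ((-73 + z)/(54 - 44))*y(10) = 150 + ((-73 + 107)/(54 - 44))*(-1*10) = 150 + (34/10)*(-10) = 150 + (34*(⅒))*(-10) = 150 + (17/5)*(-10) = 150 - 34 = 116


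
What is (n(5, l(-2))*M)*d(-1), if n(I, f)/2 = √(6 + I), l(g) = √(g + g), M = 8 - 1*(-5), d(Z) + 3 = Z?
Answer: -104*√11 ≈ -344.93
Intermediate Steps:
d(Z) = -3 + Z
M = 13 (M = 8 + 5 = 13)
l(g) = √2*√g (l(g) = √(2*g) = √2*√g)
n(I, f) = 2*√(6 + I)
(n(5, l(-2))*M)*d(-1) = ((2*√(6 + 5))*13)*(-3 - 1) = ((2*√11)*13)*(-4) = (26*√11)*(-4) = -104*√11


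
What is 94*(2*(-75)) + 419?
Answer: -13681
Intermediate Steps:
94*(2*(-75)) + 419 = 94*(-150) + 419 = -14100 + 419 = -13681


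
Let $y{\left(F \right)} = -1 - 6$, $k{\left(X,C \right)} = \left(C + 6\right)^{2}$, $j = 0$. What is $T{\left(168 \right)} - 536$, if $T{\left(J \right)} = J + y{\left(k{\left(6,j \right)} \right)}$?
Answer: $-375$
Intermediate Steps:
$k{\left(X,C \right)} = \left(6 + C\right)^{2}$
$y{\left(F \right)} = -7$ ($y{\left(F \right)} = -1 - 6 = -7$)
$T{\left(J \right)} = -7 + J$ ($T{\left(J \right)} = J - 7 = -7 + J$)
$T{\left(168 \right)} - 536 = \left(-7 + 168\right) - 536 = 161 - 536 = -375$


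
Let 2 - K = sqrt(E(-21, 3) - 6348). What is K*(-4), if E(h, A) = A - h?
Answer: -8 + 8*I*sqrt(1581) ≈ -8.0 + 318.09*I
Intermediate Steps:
K = 2 - 2*I*sqrt(1581) (K = 2 - sqrt((3 - 1*(-21)) - 6348) = 2 - sqrt((3 + 21) - 6348) = 2 - sqrt(24 - 6348) = 2 - sqrt(-6324) = 2 - 2*I*sqrt(1581) ≈ 2.0 - 79.524*I)
K*(-4) = (2 - 2*I*sqrt(1581))*(-4) = -8 + 8*I*sqrt(1581)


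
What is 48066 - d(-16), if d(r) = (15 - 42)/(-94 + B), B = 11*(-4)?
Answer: 2211027/46 ≈ 48066.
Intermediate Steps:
B = -44
d(r) = 9/46 (d(r) = (15 - 42)/(-94 - 44) = -27/(-138) = -27*(-1/138) = 9/46)
48066 - d(-16) = 48066 - 1*9/46 = 48066 - 9/46 = 2211027/46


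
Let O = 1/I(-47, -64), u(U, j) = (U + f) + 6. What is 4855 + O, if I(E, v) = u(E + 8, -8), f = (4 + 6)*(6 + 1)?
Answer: 179636/37 ≈ 4855.0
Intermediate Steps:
f = 70 (f = 10*7 = 70)
u(U, j) = 76 + U (u(U, j) = (U + 70) + 6 = (70 + U) + 6 = 76 + U)
I(E, v) = 84 + E (I(E, v) = 76 + (E + 8) = 76 + (8 + E) = 84 + E)
O = 1/37 (O = 1/(84 - 47) = 1/37 ≈ 0.027027)
4855 + O = 4855 + 1/37 = 179636/37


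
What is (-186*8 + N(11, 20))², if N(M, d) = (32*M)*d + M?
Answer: 30946969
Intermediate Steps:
N(M, d) = M + 32*M*d (N(M, d) = 32*M*d + M = M + 32*M*d)
(-186*8 + N(11, 20))² = (-186*8 + 11*(1 + 32*20))² = (-1488 + 11*(1 + 640))² = (-1488 + 11*641)² = (-1488 + 7051)² = 5563² = 30946969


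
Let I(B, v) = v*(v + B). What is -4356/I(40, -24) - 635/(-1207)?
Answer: 458461/38624 ≈ 11.870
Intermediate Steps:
I(B, v) = v*(B + v)
-4356/I(40, -24) - 635/(-1207) = -4356*(-1/(24*(40 - 24))) - 635/(-1207) = -4356/((-24*16)) - 635*(-1/1207) = -4356/(-384) + 635/1207 = -4356*(-1/384) + 635/1207 = 363/32 + 635/1207 = 458461/38624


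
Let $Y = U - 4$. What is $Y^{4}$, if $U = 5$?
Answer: $1$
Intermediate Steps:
$Y = 1$ ($Y = 5 - 4 = 1$)
$Y^{4} = 1^{4} = 1$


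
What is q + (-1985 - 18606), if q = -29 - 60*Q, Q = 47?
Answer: -23440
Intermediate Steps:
q = -2849 (q = -29 - 60*47 = -29 - 2820 = -2849)
q + (-1985 - 18606) = -2849 + (-1985 - 18606) = -2849 - 20591 = -23440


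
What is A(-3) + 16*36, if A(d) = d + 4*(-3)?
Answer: 561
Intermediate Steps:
A(d) = -12 + d (A(d) = d - 12 = -12 + d)
A(-3) + 16*36 = (-12 - 3) + 16*36 = -15 + 576 = 561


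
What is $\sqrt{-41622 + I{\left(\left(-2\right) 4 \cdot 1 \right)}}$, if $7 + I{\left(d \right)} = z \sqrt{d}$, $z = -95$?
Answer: $\sqrt{-41629 - 190 i \sqrt{2}} \approx 0.6585 - 204.03 i$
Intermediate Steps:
$I{\left(d \right)} = -7 - 95 \sqrt{d}$
$\sqrt{-41622 + I{\left(\left(-2\right) 4 \cdot 1 \right)}} = \sqrt{-41622 - \left(7 + 95 \sqrt{\left(-2\right) 4 \cdot 1}\right)} = \sqrt{-41622 - \left(7 + 95 \sqrt{\left(-8\right) 1}\right)} = \sqrt{-41622 - \left(7 + 95 \sqrt{-8}\right)} = \sqrt{-41622 - \left(7 + 95 \cdot 2 i \sqrt{2}\right)} = \sqrt{-41622 - \left(7 + 190 i \sqrt{2}\right)} = \sqrt{-41629 - 190 i \sqrt{2}}$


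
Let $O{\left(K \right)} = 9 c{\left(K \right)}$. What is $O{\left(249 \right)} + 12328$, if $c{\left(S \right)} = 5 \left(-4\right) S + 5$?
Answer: $-32447$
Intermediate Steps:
$c{\left(S \right)} = 5 - 20 S$ ($c{\left(S \right)} = - 20 S + 5 = 5 - 20 S$)
$O{\left(K \right)} = 45 - 180 K$ ($O{\left(K \right)} = 9 \left(5 - 20 K\right) = 45 - 180 K$)
$O{\left(249 \right)} + 12328 = \left(45 - 44820\right) + 12328 = -44775 + 12328 = -32447$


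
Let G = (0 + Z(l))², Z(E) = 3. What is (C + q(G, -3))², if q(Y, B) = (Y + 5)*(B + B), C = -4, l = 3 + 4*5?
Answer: 7744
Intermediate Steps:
l = 23 (l = 3 + 20 = 23)
G = 9 (G = (0 + 3)² = 3² = 9)
q(Y, B) = 2*B*(5 + Y) (q(Y, B) = (5 + Y)*(2*B) = 2*B*(5 + Y))
(C + q(G, -3))² = (-4 + 2*(-3)*(5 + 9))² = (-4 + 2*(-3)*14)² = (-4 - 84)² = (-88)² = 7744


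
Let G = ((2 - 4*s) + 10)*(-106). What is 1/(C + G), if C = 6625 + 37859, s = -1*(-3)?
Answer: 1/44484 ≈ 2.2480e-5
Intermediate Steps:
s = 3
C = 44484
G = 0 (G = ((2 - 4*3) + 10)*(-106) = ((2 - 12) + 10)*(-106) = (-10 + 10)*(-106) = 0*(-106) = 0)
1/(C + G) = 1/(44484 + 0) = 1/44484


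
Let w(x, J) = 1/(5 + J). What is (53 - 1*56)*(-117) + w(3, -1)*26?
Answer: 715/2 ≈ 357.50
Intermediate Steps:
(53 - 1*56)*(-117) + w(3, -1)*26 = (53 - 1*56)*(-117) + 26/(5 - 1) = (53 - 56)*(-117) + 26/4 = -3*(-117) + (1/4)*26 = 351 + 13/2 = 715/2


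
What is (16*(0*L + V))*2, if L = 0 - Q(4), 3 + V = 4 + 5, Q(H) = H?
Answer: 192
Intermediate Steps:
V = 6 (V = -3 + (4 + 5) = -3 + 9 = 6)
L = -4 (L = 0 - 1*4 = 0 - 4 = -4)
(16*(0*L + V))*2 = (16*(0*(-4) + 6))*2 = (16*(0 + 6))*2 = (16*6)*2 = 96*2 = 192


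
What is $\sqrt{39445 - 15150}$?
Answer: $\sqrt{24295} \approx 155.87$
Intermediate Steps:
$\sqrt{39445 - 15150} = \sqrt{24295}$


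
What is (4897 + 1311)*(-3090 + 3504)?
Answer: 2570112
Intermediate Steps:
(4897 + 1311)*(-3090 + 3504) = 6208*414 = 2570112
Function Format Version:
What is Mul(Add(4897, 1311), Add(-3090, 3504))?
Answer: 2570112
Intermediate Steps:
Mul(Add(4897, 1311), Add(-3090, 3504)) = Mul(6208, 414) = 2570112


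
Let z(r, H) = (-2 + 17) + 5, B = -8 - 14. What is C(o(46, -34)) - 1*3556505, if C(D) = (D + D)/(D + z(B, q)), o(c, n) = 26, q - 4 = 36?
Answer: -81799589/23 ≈ -3.5565e+6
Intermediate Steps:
q = 40 (q = 4 + 36 = 40)
B = -22
z(r, H) = 20 (z(r, H) = 15 + 5 = 20)
C(D) = 2*D/(20 + D) (C(D) = (D + D)/(D + 20) = (2*D)/(20 + D) = 2*D/(20 + D))
C(o(46, -34)) - 1*3556505 = 2*26/(20 + 26) - 1*3556505 = 2*26/46 - 3556505 = 2*26*(1/46) - 3556505 = 26/23 - 3556505 = -81799589/23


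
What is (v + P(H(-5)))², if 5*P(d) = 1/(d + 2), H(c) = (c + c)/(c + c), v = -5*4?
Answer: 89401/225 ≈ 397.34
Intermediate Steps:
v = -20
H(c) = 1 (H(c) = (2*c)/((2*c)) = (2*c)*(1/(2*c)) = 1)
P(d) = 1/(5*(2 + d)) (P(d) = 1/(5*(d + 2)) = 1/(5*(2 + d)))
(v + P(H(-5)))² = (-20 + 1/(5*(2 + 1)))² = (-20 + (⅕)/3)² = (-20 + (⅕)*(⅓))² = (-20 + 1/15)² = (-299/15)² = 89401/225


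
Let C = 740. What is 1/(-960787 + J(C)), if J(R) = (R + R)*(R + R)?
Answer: 1/1229613 ≈ 8.1326e-7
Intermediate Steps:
J(R) = 4*R² (J(R) = (2*R)*(2*R) = 4*R²)
1/(-960787 + J(C)) = 1/(-960787 + 4*740²) = 1/(-960787 + 4*547600) = 1/(-960787 + 2190400) = 1/1229613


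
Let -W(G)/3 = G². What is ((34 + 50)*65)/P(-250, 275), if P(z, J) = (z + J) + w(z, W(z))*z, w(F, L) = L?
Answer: 1092/9375005 ≈ 0.00011648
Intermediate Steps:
W(G) = -3*G²
P(z, J) = J + z - 3*z³ (P(z, J) = (z + J) + (-3*z²)*z = (J + z) - 3*z³ = J + z - 3*z³)
((34 + 50)*65)/P(-250, 275) = ((34 + 50)*65)/(275 - 250 - 3*(-250)³) = (84*65)/(275 - 250 - 3*(-15625000)) = 5460/(275 - 250 + 46875000) = 5460/46875025 = 5460*(1/46875025) = 1092/9375005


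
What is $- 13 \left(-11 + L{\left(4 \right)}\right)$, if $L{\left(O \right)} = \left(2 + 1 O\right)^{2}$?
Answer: $-325$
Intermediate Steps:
$L{\left(O \right)} = \left(2 + O\right)^{2}$
$- 13 \left(-11 + L{\left(4 \right)}\right) = - 13 \left(-11 + \left(2 + 4\right)^{2}\right) = - 13 \left(-11 + 6^{2}\right) = - 13 \left(-11 + 36\right) = \left(-13\right) 25 = -325$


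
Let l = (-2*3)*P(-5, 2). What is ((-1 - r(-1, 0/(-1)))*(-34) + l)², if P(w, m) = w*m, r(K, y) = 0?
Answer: 8836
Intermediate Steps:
P(w, m) = m*w
l = 60 (l = (-2*3)*(2*(-5)) = -6*(-10) = 60)
((-1 - r(-1, 0/(-1)))*(-34) + l)² = ((-1 - 1*0)*(-34) + 60)² = ((-1 + 0)*(-34) + 60)² = (-1*(-34) + 60)² = (34 + 60)² = 94² = 8836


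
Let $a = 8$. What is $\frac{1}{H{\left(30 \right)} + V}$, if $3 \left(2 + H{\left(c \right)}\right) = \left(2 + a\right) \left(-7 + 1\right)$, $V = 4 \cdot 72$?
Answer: $\frac{1}{266} \approx 0.0037594$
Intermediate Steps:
$V = 288$
$H{\left(c \right)} = -22$ ($H{\left(c \right)} = -2 + \frac{\left(2 + 8\right) \left(-7 + 1\right)}{3} = -2 + \frac{10 \left(-6\right)}{3} = -2 + \frac{1}{3} \left(-60\right) = -2 - 20 = -22$)
$\frac{1}{H{\left(30 \right)} + V} = \frac{1}{-22 + 288} = \frac{1}{266}$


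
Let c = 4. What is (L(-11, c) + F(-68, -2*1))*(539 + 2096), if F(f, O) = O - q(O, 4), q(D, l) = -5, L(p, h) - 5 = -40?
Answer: -84320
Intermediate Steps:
L(p, h) = -35 (L(p, h) = 5 - 40 = -35)
F(f, O) = 5 + O (F(f, O) = O - 1*(-5) = O + 5 = 5 + O)
(L(-11, c) + F(-68, -2*1))*(539 + 2096) = (-35 + (5 - 2*1))*(539 + 2096) = (-35 + (5 - 2))*2635 = (-35 + 3)*2635 = -32*2635 = -84320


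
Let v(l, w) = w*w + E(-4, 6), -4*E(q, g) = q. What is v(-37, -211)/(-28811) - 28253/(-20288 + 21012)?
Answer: -846231111/20859164 ≈ -40.569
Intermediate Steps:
E(q, g) = -q/4
v(l, w) = 1 + w² (v(l, w) = w*w - ¼*(-4) = w² + 1 = 1 + w²)
v(-37, -211)/(-28811) - 28253/(-20288 + 21012) = (1 + (-211)²)/(-28811) - 28253/(-20288 + 21012) = (1 + 44521)*(-1/28811) - 28253/724 = 44522*(-1/28811) - 28253*1/724 = -44522/28811 - 28253/724 = -846231111/20859164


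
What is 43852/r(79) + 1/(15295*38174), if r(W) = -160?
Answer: -128019627815/467097064 ≈ -274.08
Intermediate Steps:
43852/r(79) + 1/(15295*38174) = 43852/(-160) + 1/(15295*38174) = 43852*(-1/160) + (1/15295)*(1/38174) = -10963/40 + 1/583871330 = -128019627815/467097064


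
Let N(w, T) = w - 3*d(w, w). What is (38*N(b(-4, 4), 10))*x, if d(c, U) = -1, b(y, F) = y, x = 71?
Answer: -2698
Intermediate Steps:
N(w, T) = 3 + w (N(w, T) = w - 3*(-1) = w + 3 = 3 + w)
(38*N(b(-4, 4), 10))*x = (38*(3 - 4))*71 = (38*(-1))*71 = -38*71 = -2698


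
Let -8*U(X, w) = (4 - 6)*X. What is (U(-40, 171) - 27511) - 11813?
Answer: -39334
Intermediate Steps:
U(X, w) = X/4 (U(X, w) = -(4 - 6)*X/8 = -(-1)*X/4 = X/4)
(U(-40, 171) - 27511) - 11813 = ((¼)*(-40) - 27511) - 11813 = (-10 - 27511) - 11813 = -27521 - 11813 = -39334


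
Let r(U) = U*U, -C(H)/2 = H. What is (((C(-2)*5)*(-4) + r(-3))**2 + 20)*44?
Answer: 222684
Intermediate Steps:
C(H) = -2*H
r(U) = U**2
(((C(-2)*5)*(-4) + r(-3))**2 + 20)*44 = (((-2*(-2)*5)*(-4) + (-3)**2)**2 + 20)*44 = (((4*5)*(-4) + 9)**2 + 20)*44 = ((20*(-4) + 9)**2 + 20)*44 = ((-80 + 9)**2 + 20)*44 = ((-71)**2 + 20)*44 = (5041 + 20)*44 = 5061*44 = 222684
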